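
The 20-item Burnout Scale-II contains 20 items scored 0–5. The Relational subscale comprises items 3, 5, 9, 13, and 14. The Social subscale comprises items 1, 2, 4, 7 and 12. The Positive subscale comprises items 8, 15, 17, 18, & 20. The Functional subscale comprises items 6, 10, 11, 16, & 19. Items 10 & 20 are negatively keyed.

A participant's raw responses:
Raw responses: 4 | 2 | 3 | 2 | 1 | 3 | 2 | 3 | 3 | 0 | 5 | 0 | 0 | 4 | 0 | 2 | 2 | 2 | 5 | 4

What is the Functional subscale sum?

20

Functional items: 6, 10, 11, 16, 19.
Of these, item 10 is negatively keyed; reversed = (0+5) − raw = 5 − raw.
  item 6: 3
  item 10: 5 − 0 = 5
  item 11: 5
  item 16: 2
  item 19: 5
Sum = 3 + 5 + 5 + 2 + 5 = 20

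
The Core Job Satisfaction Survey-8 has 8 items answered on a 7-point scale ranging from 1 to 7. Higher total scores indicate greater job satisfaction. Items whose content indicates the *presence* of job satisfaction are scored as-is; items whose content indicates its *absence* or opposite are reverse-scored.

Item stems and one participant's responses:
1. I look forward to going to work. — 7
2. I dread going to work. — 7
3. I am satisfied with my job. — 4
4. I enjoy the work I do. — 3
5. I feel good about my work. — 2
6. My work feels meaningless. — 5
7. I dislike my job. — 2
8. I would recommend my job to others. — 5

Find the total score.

Items 2, 6, 7 describe the absence/opposite of job satisfaction → reverse-score.
reversed = (1+7) − raw = 8 − raw.
  item 1: 7
  item 2: 8 − 7 = 1
  item 3: 4
  item 4: 3
  item 5: 2
  item 6: 8 − 5 = 3
  item 7: 8 − 2 = 6
  item 8: 5
Total = 7 + 1 + 4 + 3 + 2 + 3 + 6 + 5 = 31

31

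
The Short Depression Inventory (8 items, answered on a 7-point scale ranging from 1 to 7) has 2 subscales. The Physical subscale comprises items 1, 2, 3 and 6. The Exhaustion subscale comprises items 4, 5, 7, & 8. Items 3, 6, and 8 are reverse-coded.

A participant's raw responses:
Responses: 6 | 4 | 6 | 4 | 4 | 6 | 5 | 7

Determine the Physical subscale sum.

14

Physical items: 1, 2, 3, 6.
Of these, items 3 & 6 are reverse-coded; reversed = (1+7) − raw = 8 − raw.
  item 1: 6
  item 2: 4
  item 3: 8 − 6 = 2
  item 6: 8 − 6 = 2
Sum = 6 + 4 + 2 + 2 = 14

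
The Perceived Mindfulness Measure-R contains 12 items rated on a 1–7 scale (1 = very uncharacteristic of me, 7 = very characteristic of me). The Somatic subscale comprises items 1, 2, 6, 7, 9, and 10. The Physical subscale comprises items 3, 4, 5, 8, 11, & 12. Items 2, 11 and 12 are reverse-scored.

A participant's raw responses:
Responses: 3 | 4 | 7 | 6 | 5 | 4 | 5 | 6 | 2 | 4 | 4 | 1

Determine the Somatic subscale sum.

Somatic items: 1, 2, 6, 7, 9, 10.
Of these, item 2 is reverse-scored; reverse-coded value = 8 − response.
  item 1: 3
  item 2: 8 − 4 = 4
  item 6: 4
  item 7: 5
  item 9: 2
  item 10: 4
Sum = 3 + 4 + 4 + 5 + 2 + 4 = 22

22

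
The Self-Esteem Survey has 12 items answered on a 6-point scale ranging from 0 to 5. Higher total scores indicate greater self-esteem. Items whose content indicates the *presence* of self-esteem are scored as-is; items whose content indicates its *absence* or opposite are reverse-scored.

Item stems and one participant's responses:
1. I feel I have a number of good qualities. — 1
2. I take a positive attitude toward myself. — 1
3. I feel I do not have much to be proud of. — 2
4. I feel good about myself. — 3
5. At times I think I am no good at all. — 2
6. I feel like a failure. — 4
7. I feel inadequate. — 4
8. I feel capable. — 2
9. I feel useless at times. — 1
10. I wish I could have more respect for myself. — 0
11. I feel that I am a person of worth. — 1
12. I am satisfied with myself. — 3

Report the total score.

Items 3, 5, 6, 7, 9, 10 describe the absence/opposite of self-esteem → reverse-score.
reversed = (0+5) − raw = 5 − raw.
  item 1: 1
  item 2: 1
  item 3: 5 − 2 = 3
  item 4: 3
  item 5: 5 − 2 = 3
  item 6: 5 − 4 = 1
  item 7: 5 − 4 = 1
  item 8: 2
  item 9: 5 − 1 = 4
  item 10: 5 − 0 = 5
  item 11: 1
  item 12: 3
Total = 1 + 1 + 3 + 3 + 3 + 1 + 1 + 2 + 4 + 5 + 1 + 3 = 28

28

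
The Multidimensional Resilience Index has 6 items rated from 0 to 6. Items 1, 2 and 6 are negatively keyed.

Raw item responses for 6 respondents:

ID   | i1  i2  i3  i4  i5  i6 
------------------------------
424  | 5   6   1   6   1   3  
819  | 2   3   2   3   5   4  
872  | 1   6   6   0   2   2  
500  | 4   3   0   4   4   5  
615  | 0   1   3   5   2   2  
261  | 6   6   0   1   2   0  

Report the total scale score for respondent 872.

Respondent 872 raw: 1, 6, 6, 0, 2, 2.
Reverse-coded (reversed = (0+6) − raw = 6 − raw):
  item 1: 6 − 1 = 5
  item 2: 6 − 6 = 0
  item 3: 6
  item 4: 0
  item 5: 2
  item 6: 6 − 2 = 4
Sum = 5 + 0 + 6 + 0 + 2 + 4 = 17

17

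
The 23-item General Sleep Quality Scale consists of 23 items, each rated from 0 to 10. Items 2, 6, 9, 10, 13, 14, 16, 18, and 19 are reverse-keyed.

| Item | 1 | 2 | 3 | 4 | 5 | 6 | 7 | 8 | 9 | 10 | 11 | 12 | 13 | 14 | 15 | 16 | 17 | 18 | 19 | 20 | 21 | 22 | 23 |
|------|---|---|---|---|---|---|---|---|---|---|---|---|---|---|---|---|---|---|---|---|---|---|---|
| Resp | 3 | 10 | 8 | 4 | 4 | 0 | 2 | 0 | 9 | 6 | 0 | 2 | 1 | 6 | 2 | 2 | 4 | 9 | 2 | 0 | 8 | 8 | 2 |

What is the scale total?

92

Raw sum = 92. Reverse-keyed items: 2, 6, 9, 10, 13, 14, 16, 18, 19; their raw sum = 45.
Each reversal replaces raw with 10 − raw, changing the total by 10 − 2·raw per item.
Total = 92 + 9·10 − 2·45 = 92 + 90 − 90 = 92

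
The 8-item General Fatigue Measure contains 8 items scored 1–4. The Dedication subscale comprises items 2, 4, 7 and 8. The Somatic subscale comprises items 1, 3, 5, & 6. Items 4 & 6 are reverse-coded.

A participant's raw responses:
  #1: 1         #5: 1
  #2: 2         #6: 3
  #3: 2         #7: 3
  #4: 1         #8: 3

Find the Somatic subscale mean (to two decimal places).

1.50

Somatic items: 1, 3, 5, 6.
Of these, item 6 is reverse-coded; reversed = (1+4) − raw = 5 − raw.
  item 1: 1
  item 3: 2
  item 5: 1
  item 6: 5 − 3 = 2
Sum = 1 + 2 + 1 + 2 = 6
Mean = 6 / 4 = 1.50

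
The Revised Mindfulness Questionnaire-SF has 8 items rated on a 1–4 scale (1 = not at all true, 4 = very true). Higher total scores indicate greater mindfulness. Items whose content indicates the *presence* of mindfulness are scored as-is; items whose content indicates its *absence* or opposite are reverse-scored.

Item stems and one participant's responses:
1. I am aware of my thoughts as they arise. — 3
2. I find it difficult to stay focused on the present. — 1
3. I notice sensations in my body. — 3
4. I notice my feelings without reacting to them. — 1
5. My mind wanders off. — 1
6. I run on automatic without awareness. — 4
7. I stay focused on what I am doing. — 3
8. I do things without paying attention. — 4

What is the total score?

Items 2, 5, 6, 8 describe the absence/opposite of mindfulness → reverse-score.
reverse-coded value = 5 − response.
  item 1: 3
  item 2: 5 − 1 = 4
  item 3: 3
  item 4: 1
  item 5: 5 − 1 = 4
  item 6: 5 − 4 = 1
  item 7: 3
  item 8: 5 − 4 = 1
Total = 3 + 4 + 3 + 1 + 4 + 1 + 3 + 1 = 20

20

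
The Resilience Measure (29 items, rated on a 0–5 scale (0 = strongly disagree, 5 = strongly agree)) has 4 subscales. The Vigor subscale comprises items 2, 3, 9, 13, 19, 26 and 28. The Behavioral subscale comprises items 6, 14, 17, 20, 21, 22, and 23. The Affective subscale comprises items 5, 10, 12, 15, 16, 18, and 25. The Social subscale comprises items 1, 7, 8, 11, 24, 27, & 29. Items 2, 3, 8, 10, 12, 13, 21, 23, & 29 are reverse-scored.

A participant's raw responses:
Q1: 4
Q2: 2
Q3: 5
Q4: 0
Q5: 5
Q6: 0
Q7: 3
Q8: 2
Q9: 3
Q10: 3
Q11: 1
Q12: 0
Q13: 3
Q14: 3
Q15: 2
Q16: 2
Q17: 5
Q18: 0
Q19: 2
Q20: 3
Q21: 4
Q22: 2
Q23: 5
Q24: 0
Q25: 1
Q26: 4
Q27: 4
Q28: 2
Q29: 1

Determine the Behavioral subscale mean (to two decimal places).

Behavioral items: 6, 14, 17, 20, 21, 22, 23.
Of these, items 21 and 23 are reverse-scored; reverse-coded value = 5 − response.
  item 6: 0
  item 14: 3
  item 17: 5
  item 20: 3
  item 21: 5 − 4 = 1
  item 22: 2
  item 23: 5 − 5 = 0
Sum = 0 + 3 + 5 + 3 + 1 + 2 + 0 = 14
Mean = 14 / 7 = 2.00

2.00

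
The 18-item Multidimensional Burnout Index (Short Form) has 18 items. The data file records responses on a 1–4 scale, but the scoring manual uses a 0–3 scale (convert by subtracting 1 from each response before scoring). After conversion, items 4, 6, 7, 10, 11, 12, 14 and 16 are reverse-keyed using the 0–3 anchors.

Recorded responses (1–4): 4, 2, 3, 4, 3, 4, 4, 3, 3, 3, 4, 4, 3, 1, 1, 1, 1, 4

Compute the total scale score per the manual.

24

Convert to 0–3: 3, 1, 2, 3, 2, 3, 3, 2, 2, 2, 3, 3, 2, 0, 0, 0, 0, 3
Reverse-coded (on a 0–3 scale, reversed = 3 − raw):
  item 4: 3 − 3 = 0
  item 6: 3 − 3 = 0
  item 7: 3 − 3 = 0
  item 10: 3 − 2 = 1
  item 11: 3 − 3 = 0
  item 12: 3 − 3 = 0
  item 14: 3 − 0 = 3
  item 16: 3 − 0 = 3
Scored: 3, 1, 2, 0, 2, 0, 0, 2, 2, 1, 0, 0, 2, 3, 0, 3, 0, 3
Total = 24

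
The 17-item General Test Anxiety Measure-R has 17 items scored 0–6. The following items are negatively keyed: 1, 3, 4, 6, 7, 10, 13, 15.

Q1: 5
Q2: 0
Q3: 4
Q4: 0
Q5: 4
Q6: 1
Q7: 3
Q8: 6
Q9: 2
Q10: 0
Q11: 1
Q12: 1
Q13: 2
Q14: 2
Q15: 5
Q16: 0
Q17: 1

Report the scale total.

Raw sum = 37. Negatively keyed items: 1, 3, 4, 6, 7, 10, 13, 15; their raw sum = 20.
Each reversal replaces raw with 6 − raw, changing the total by 6 − 2·raw per item.
Total = 37 + 8·6 − 2·20 = 37 + 48 − 40 = 45

45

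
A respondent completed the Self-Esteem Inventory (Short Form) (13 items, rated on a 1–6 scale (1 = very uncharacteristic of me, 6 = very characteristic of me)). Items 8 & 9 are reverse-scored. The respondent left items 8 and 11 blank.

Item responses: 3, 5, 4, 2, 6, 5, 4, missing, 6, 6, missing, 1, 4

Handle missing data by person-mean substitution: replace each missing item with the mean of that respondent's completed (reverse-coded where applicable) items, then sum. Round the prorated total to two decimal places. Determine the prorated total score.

48.45

Reverse-coded (on a 1–6 scale, reversed = 7 − raw):
  item 9: 7 − 6 = 1
Completed scored items (11 of 13): 3, 5, 4, 2, 6, 5, 4, 1, 6, 1, 4; sum = 41.
Person mean = 41 / 11 ≈ 3.7273
Prorated total = (41 / 11) × 13 = 48.45 (to 2 dp)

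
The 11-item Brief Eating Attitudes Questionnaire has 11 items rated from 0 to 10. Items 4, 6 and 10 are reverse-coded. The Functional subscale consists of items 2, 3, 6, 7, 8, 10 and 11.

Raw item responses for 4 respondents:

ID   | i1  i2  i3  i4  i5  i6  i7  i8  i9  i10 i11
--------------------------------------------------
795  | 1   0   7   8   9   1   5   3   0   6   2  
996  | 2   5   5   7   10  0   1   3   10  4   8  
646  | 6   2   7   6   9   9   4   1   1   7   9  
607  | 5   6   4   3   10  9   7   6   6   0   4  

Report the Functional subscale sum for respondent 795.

30

Respondent 795 raw: 1, 0, 7, 8, 9, 1, 5, 3, 0, 6, 2.
Functional items: 2, 3, 6, 7, 8, 10, 11.
Reverse-coded (reverse-coded value = 10 − response):
  item 2: 0
  item 3: 7
  item 6: 10 − 1 = 9
  item 7: 5
  item 8: 3
  item 10: 10 − 6 = 4
  item 11: 2
Sum = 0 + 7 + 9 + 5 + 3 + 4 + 2 = 30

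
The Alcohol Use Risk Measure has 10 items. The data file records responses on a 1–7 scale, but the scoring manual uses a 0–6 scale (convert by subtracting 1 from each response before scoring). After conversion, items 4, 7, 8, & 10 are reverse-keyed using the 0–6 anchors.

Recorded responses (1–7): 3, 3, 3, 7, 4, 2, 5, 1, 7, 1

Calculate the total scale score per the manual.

30

Convert to 0–6: 2, 2, 2, 6, 3, 1, 4, 0, 6, 0
Reverse-coded (reverse-coded value = 6 − response):
  item 4: 6 − 6 = 0
  item 7: 6 − 4 = 2
  item 8: 6 − 0 = 6
  item 10: 6 − 0 = 6
Scored: 2, 2, 2, 0, 3, 1, 2, 6, 6, 6
Total = 30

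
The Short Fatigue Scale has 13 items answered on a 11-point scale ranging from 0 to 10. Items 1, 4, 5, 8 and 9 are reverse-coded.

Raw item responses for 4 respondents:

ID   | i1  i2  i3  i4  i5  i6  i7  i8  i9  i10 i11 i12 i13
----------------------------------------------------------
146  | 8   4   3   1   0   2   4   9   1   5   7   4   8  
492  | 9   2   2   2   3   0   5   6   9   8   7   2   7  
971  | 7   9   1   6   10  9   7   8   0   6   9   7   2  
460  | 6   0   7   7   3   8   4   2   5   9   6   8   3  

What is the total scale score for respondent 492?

Respondent 492 raw: 9, 2, 2, 2, 3, 0, 5, 6, 9, 8, 7, 2, 7.
Reverse-coded (reverse-coded value = 10 − response):
  item 1: 10 − 9 = 1
  item 2: 2
  item 3: 2
  item 4: 10 − 2 = 8
  item 5: 10 − 3 = 7
  item 6: 0
  item 7: 5
  item 8: 10 − 6 = 4
  item 9: 10 − 9 = 1
  item 10: 8
  item 11: 7
  item 12: 2
  item 13: 7
Sum = 1 + 2 + 2 + 8 + 7 + 0 + 5 + 4 + 1 + 8 + 7 + 2 + 7 = 54

54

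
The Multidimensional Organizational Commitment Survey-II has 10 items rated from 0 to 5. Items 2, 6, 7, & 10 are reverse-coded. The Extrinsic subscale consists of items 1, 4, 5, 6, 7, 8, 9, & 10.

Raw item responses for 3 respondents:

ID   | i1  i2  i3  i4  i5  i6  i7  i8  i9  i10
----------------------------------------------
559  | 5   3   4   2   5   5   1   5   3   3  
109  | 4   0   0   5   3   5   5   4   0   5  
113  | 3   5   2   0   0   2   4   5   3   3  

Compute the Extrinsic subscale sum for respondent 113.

Respondent 113 raw: 3, 5, 2, 0, 0, 2, 4, 5, 3, 3.
Extrinsic items: 1, 4, 5, 6, 7, 8, 9, 10.
Reverse-coded (reversed = (0+5) − raw = 5 − raw):
  item 1: 3
  item 4: 0
  item 5: 0
  item 6: 5 − 2 = 3
  item 7: 5 − 4 = 1
  item 8: 5
  item 9: 3
  item 10: 5 − 3 = 2
Sum = 3 + 0 + 0 + 3 + 1 + 5 + 3 + 2 = 17

17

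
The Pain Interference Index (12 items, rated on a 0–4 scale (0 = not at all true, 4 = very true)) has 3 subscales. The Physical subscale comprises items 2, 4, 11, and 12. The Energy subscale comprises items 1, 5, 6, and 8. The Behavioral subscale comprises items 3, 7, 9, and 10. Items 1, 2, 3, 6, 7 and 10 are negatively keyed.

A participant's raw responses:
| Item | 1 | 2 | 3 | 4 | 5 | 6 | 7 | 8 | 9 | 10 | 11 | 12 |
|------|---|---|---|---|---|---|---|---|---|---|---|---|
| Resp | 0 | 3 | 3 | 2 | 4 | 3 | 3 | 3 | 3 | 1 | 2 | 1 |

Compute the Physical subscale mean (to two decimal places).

Physical items: 2, 4, 11, 12.
Of these, item 2 is negatively keyed; reversed = (0+4) − raw = 4 − raw.
  item 2: 4 − 3 = 1
  item 4: 2
  item 11: 2
  item 12: 1
Sum = 1 + 2 + 2 + 1 = 6
Mean = 6 / 4 = 1.50

1.50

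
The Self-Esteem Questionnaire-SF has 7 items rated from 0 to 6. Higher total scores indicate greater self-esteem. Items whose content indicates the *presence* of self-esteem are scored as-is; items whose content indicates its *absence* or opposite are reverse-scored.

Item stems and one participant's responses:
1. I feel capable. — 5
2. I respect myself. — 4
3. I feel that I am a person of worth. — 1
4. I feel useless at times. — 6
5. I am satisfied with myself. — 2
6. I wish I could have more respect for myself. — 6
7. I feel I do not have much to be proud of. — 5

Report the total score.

13

Items 4, 6, 7 describe the absence/opposite of self-esteem → reverse-score.
reversed = (0+6) − raw = 6 − raw.
  item 1: 5
  item 2: 4
  item 3: 1
  item 4: 6 − 6 = 0
  item 5: 2
  item 6: 6 − 6 = 0
  item 7: 6 − 5 = 1
Total = 5 + 4 + 1 + 0 + 2 + 0 + 1 = 13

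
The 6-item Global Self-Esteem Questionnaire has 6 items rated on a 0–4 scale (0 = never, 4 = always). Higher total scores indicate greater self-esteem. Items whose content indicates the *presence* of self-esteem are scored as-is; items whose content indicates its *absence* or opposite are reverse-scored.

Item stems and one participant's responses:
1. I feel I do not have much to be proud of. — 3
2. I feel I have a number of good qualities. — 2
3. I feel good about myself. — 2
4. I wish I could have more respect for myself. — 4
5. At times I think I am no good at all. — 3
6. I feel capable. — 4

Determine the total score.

10

Items 1, 4, 5 describe the absence/opposite of self-esteem → reverse-score.
on a 0–4 scale, reversed = 4 − raw.
  item 1: 4 − 3 = 1
  item 2: 2
  item 3: 2
  item 4: 4 − 4 = 0
  item 5: 4 − 3 = 1
  item 6: 4
Total = 1 + 2 + 2 + 0 + 1 + 4 = 10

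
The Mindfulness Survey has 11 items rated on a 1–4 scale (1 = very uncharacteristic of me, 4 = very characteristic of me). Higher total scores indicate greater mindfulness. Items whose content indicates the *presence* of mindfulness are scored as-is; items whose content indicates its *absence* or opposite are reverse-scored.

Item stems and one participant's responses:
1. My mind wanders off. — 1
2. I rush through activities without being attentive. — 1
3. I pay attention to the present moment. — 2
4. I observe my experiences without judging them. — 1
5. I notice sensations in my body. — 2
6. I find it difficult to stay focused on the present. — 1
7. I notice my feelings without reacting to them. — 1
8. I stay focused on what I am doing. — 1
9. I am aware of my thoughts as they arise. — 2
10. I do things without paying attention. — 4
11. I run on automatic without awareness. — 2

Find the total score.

25

Items 1, 2, 6, 10, 11 describe the absence/opposite of mindfulness → reverse-score.
on a 1–4 scale, reversed = 5 − raw.
  item 1: 5 − 1 = 4
  item 2: 5 − 1 = 4
  item 3: 2
  item 4: 1
  item 5: 2
  item 6: 5 − 1 = 4
  item 7: 1
  item 8: 1
  item 9: 2
  item 10: 5 − 4 = 1
  item 11: 5 − 2 = 3
Total = 4 + 4 + 2 + 1 + 2 + 4 + 1 + 1 + 2 + 1 + 3 = 25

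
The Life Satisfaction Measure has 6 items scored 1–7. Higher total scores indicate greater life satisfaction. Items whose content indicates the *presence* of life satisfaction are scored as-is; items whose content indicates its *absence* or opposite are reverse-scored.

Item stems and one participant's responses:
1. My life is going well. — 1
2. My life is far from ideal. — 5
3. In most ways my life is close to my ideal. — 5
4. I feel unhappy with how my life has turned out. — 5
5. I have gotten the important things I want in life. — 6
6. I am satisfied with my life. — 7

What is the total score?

Items 2, 4 describe the absence/opposite of life satisfaction → reverse-score.
reverse-coded value = 8 − response.
  item 1: 1
  item 2: 8 − 5 = 3
  item 3: 5
  item 4: 8 − 5 = 3
  item 5: 6
  item 6: 7
Total = 1 + 3 + 5 + 3 + 6 + 7 = 25

25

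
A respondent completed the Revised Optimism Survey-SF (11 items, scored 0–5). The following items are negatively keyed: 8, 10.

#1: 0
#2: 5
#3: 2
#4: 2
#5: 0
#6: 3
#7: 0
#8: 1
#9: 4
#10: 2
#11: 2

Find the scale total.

Reverse-coded items (reversed = (0+5) − raw = 5 − raw):
  item 8: 5 − 1 = 4
  item 10: 5 − 2 = 3
After reverse-coding: 0, 5, 2, 2, 0, 3, 0, 4, 4, 3, 2
Total = 0 + 5 + 2 + 2 + 0 + 3 + 0 + 4 + 4 + 3 + 2 = 25

25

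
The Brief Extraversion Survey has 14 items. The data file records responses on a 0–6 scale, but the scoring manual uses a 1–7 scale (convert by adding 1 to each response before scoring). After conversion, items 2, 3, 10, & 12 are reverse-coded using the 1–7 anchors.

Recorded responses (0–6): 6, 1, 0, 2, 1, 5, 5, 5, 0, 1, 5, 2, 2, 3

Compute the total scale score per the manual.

68

Convert to 1–7: 7, 2, 1, 3, 2, 6, 6, 6, 1, 2, 6, 3, 3, 4
Reverse-coded (reversed = (1+7) − raw = 8 − raw):
  item 2: 8 − 2 = 6
  item 3: 8 − 1 = 7
  item 10: 8 − 2 = 6
  item 12: 8 − 3 = 5
Scored: 7, 6, 7, 3, 2, 6, 6, 6, 1, 6, 6, 5, 3, 4
Total = 68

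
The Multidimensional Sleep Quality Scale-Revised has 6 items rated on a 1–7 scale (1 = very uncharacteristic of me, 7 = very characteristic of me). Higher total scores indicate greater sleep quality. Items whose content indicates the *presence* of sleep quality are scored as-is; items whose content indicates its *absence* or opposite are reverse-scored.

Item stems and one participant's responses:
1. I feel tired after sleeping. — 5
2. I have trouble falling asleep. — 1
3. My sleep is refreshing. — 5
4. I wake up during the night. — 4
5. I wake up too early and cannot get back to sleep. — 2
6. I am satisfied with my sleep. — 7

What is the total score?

Items 1, 2, 4, 5 describe the absence/opposite of sleep quality → reverse-score.
reversed = (1+7) − raw = 8 − raw.
  item 1: 8 − 5 = 3
  item 2: 8 − 1 = 7
  item 3: 5
  item 4: 8 − 4 = 4
  item 5: 8 − 2 = 6
  item 6: 7
Total = 3 + 7 + 5 + 4 + 6 + 7 = 32

32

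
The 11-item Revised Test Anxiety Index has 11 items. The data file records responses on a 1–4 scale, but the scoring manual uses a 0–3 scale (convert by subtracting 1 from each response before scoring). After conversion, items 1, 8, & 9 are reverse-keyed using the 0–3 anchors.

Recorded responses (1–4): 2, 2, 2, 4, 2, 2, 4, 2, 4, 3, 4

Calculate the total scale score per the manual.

Convert to 0–3: 1, 1, 1, 3, 1, 1, 3, 1, 3, 2, 3
Reverse-coded (reverse-coded value = 3 − response):
  item 1: 3 − 1 = 2
  item 8: 3 − 1 = 2
  item 9: 3 − 3 = 0
Scored: 2, 1, 1, 3, 1, 1, 3, 2, 0, 2, 3
Total = 19

19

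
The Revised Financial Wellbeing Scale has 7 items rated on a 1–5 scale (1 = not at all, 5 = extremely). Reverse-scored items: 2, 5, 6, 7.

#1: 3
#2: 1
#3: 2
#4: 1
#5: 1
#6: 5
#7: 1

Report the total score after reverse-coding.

22

Reverse-scored items use 6 − raw:
  item 2: 6 − 1 = 5
  item 5: 6 − 1 = 5
  item 6: 6 − 5 = 1
  item 7: 6 − 1 = 5
Scored items: 3, 5, 2, 1, 5, 1, 5
Total = 3 + 5 + 2 + 1 + 5 + 1 + 5 = 22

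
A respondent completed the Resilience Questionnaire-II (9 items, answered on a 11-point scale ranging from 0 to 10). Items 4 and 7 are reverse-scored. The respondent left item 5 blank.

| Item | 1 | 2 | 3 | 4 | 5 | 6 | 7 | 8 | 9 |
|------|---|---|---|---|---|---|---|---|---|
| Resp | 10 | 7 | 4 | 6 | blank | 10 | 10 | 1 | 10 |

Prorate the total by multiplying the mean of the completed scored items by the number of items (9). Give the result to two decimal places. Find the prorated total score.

51.75

Reverse-coded (on a 0–10 scale, reversed = 10 − raw):
  item 4: 10 − 6 = 4
  item 7: 10 − 10 = 0
Completed scored items (8 of 9): 10, 7, 4, 4, 10, 0, 1, 10; sum = 46.
Person mean = 46 / 8 ≈ 5.7500
Prorated total = (46 / 8) × 9 = 51.75 (to 2 dp)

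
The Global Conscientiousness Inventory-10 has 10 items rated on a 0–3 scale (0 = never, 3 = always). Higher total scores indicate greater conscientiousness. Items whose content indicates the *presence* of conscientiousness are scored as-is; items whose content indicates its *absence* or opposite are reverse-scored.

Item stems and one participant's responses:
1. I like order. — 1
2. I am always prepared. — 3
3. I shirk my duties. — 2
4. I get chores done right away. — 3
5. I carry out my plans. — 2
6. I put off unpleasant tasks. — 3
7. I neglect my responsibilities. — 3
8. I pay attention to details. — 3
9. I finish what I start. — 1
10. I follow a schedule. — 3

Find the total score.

Items 3, 6, 7 describe the absence/opposite of conscientiousness → reverse-score.
on a 0–3 scale, reversed = 3 − raw.
  item 1: 1
  item 2: 3
  item 3: 3 − 2 = 1
  item 4: 3
  item 5: 2
  item 6: 3 − 3 = 0
  item 7: 3 − 3 = 0
  item 8: 3
  item 9: 1
  item 10: 3
Total = 1 + 3 + 1 + 3 + 2 + 0 + 0 + 3 + 1 + 3 = 17

17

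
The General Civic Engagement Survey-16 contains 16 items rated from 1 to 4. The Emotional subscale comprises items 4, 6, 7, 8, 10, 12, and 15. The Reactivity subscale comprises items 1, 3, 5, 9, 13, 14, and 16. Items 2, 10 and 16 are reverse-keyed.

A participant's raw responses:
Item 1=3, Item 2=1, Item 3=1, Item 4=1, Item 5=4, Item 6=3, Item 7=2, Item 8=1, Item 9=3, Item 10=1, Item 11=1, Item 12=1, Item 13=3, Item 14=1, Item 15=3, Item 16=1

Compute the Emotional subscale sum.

15

Emotional items: 4, 6, 7, 8, 10, 12, 15.
Of these, item 10 is reverse-keyed; reversed = (1+4) − raw = 5 − raw.
  item 4: 1
  item 6: 3
  item 7: 2
  item 8: 1
  item 10: 5 − 1 = 4
  item 12: 1
  item 15: 3
Sum = 1 + 3 + 2 + 1 + 4 + 1 + 3 = 15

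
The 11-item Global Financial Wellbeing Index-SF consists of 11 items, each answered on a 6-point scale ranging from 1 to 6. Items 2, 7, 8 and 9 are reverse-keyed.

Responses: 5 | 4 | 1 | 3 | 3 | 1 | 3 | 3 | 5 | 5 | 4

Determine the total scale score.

Reverse-keyed items use 7 − raw:
  item 2: 7 − 4 = 3
  item 7: 7 − 3 = 4
  item 8: 7 − 3 = 4
  item 9: 7 − 5 = 2
Scored items: 5, 3, 1, 3, 3, 1, 4, 4, 2, 5, 4
Total = 5 + 3 + 1 + 3 + 3 + 1 + 4 + 4 + 2 + 5 + 4 = 35

35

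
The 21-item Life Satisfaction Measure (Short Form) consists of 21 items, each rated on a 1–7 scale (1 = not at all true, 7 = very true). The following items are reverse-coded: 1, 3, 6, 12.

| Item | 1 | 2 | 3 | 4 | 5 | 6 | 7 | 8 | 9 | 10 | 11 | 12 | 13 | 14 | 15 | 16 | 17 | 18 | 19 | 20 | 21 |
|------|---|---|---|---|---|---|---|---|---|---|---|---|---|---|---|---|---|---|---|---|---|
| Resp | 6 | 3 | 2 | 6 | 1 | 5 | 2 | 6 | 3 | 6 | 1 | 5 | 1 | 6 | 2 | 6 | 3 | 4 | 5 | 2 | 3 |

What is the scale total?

Apply reverse scoring (reversed = (1+7) − raw = 8 − raw):
  item 1: 8 − 6 = 2
  item 3: 8 − 2 = 6
  item 6: 8 − 5 = 3
  item 12: 8 − 5 = 3
After reverse-coding: 2, 3, 6, 6, 1, 3, 2, 6, 3, 6, 1, 3, 1, 6, 2, 6, 3, 4, 5, 2, 3
Total = 2 + 3 + 6 + 6 + 1 + 3 + 2 + 6 + 3 + 6 + 1 + 3 + 1 + 6 + 2 + 6 + 3 + 4 + 5 + 2 + 3 = 74

74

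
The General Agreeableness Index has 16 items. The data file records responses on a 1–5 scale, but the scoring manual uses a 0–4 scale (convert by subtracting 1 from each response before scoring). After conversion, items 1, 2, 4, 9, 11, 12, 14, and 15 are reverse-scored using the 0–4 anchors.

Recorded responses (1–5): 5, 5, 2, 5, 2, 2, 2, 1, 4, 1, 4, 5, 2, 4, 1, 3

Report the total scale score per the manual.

Convert to 0–4: 4, 4, 1, 4, 1, 1, 1, 0, 3, 0, 3, 4, 1, 3, 0, 2
Reverse-coded (on a 0–4 scale, reversed = 4 − raw):
  item 1: 4 − 4 = 0
  item 2: 4 − 4 = 0
  item 4: 4 − 4 = 0
  item 9: 4 − 3 = 1
  item 11: 4 − 3 = 1
  item 12: 4 − 4 = 0
  item 14: 4 − 3 = 1
  item 15: 4 − 0 = 4
Scored: 0, 0, 1, 0, 1, 1, 1, 0, 1, 0, 1, 0, 1, 1, 4, 2
Total = 14

14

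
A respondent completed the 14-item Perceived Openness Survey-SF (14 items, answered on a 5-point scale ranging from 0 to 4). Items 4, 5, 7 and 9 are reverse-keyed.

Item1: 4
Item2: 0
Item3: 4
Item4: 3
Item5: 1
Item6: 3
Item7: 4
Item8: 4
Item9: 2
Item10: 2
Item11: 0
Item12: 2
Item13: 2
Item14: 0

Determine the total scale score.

27

Raw sum = 31. Reverse-keyed items: 4, 5, 7, 9; their raw sum = 10.
Each reversal replaces raw with 4 − raw, changing the total by 4 − 2·raw per item.
Total = 31 + 4·4 − 2·10 = 31 + 16 − 20 = 27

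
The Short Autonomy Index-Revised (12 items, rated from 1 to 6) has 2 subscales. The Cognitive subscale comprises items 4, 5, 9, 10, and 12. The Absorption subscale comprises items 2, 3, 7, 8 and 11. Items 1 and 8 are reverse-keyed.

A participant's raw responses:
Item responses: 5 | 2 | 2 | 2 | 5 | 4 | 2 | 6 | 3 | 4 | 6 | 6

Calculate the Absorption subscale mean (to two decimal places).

2.60

Absorption items: 2, 3, 7, 8, 11.
Of these, item 8 is reverse-keyed; reversed = (1+6) − raw = 7 − raw.
  item 2: 2
  item 3: 2
  item 7: 2
  item 8: 7 − 6 = 1
  item 11: 6
Sum = 2 + 2 + 2 + 1 + 6 = 13
Mean = 13 / 5 = 2.60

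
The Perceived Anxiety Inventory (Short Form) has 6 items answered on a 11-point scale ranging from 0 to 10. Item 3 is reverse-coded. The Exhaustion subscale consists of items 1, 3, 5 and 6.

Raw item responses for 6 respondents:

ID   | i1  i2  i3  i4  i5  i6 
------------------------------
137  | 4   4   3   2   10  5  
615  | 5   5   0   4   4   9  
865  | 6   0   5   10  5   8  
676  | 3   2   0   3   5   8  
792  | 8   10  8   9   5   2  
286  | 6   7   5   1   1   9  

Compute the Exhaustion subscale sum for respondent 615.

28

Respondent 615 raw: 5, 5, 0, 4, 4, 9.
Exhaustion items: 1, 3, 5, 6.
Reverse-coded (reverse-coded value = 10 − response):
  item 1: 5
  item 3: 10 − 0 = 10
  item 5: 4
  item 6: 9
Sum = 5 + 10 + 4 + 9 = 28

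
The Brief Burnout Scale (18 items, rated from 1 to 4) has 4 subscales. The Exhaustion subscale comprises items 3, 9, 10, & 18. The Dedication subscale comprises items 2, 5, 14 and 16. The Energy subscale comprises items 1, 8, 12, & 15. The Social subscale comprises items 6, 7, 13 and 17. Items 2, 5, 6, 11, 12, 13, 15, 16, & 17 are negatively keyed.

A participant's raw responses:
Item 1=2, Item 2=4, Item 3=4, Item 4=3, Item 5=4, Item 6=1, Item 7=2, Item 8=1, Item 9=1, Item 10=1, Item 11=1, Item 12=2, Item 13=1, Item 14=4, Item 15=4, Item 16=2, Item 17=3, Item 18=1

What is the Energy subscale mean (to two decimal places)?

Energy items: 1, 8, 12, 15.
Of these, items 12 and 15 are negatively keyed; reversed = (1+4) − raw = 5 − raw.
  item 1: 2
  item 8: 1
  item 12: 5 − 2 = 3
  item 15: 5 − 4 = 1
Sum = 2 + 1 + 3 + 1 = 7
Mean = 7 / 4 = 1.75

1.75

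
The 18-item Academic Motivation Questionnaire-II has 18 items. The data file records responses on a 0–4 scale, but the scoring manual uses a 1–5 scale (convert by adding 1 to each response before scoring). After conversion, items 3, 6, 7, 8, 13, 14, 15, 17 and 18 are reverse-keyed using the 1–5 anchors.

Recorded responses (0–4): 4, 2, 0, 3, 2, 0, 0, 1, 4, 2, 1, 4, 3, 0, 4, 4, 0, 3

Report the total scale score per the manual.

69

Convert to 1–5: 5, 3, 1, 4, 3, 1, 1, 2, 5, 3, 2, 5, 4, 1, 5, 5, 1, 4
Reverse-coded (reversed = (1+5) − raw = 6 − raw):
  item 3: 6 − 1 = 5
  item 6: 6 − 1 = 5
  item 7: 6 − 1 = 5
  item 8: 6 − 2 = 4
  item 13: 6 − 4 = 2
  item 14: 6 − 1 = 5
  item 15: 6 − 5 = 1
  item 17: 6 − 1 = 5
  item 18: 6 − 4 = 2
Scored: 5, 3, 5, 4, 3, 5, 5, 4, 5, 3, 2, 5, 2, 5, 1, 5, 5, 2
Total = 69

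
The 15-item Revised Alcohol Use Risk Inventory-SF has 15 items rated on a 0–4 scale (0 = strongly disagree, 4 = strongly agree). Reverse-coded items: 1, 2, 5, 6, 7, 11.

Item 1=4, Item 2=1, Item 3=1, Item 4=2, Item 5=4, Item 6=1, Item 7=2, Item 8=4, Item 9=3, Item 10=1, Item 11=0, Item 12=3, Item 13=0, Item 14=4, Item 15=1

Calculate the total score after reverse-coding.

31

Reversing items 1, 2, 5, 6, 7, and 11 with 4 − raw:
Total = (4−4) + (4−1) + 1 + 2 + (4−4) + (4−1) + (4−2) + 4 + 3 + 1 + (4−0) + 3 + 0 + 4 + 1
      = 0 + 3 + 1 + 2 + 0 + 3 + 2 + 4 + 3 + 1 + 4 + 3 + 0 + 4 + 1 = 31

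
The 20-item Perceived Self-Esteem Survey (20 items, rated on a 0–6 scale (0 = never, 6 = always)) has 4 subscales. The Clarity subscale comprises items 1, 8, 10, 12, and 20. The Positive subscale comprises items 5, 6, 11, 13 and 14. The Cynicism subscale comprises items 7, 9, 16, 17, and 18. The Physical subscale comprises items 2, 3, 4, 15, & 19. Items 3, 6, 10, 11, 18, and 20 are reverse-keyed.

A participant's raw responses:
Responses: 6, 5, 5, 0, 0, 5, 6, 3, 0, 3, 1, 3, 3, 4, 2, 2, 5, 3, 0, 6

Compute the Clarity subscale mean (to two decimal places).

3.00

Clarity items: 1, 8, 10, 12, 20.
Of these, items 10 & 20 are reverse-keyed; on a 0–6 scale, reversed = 6 − raw.
  item 1: 6
  item 8: 3
  item 10: 6 − 3 = 3
  item 12: 3
  item 20: 6 − 6 = 0
Sum = 6 + 3 + 3 + 3 + 0 = 15
Mean = 15 / 5 = 3.00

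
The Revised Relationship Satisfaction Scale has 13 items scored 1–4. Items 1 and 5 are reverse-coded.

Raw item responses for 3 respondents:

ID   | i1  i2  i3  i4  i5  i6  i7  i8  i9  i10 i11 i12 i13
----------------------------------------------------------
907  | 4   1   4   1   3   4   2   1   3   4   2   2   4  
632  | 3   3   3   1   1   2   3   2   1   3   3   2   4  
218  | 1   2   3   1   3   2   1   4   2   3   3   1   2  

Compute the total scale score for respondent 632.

33

Respondent 632 raw: 3, 3, 3, 1, 1, 2, 3, 2, 1, 3, 3, 2, 4.
Reverse-coded (on a 1–4 scale, reversed = 5 − raw):
  item 1: 5 − 3 = 2
  item 2: 3
  item 3: 3
  item 4: 1
  item 5: 5 − 1 = 4
  item 6: 2
  item 7: 3
  item 8: 2
  item 9: 1
  item 10: 3
  item 11: 3
  item 12: 2
  item 13: 4
Sum = 2 + 3 + 3 + 1 + 4 + 2 + 3 + 2 + 1 + 3 + 3 + 2 + 4 = 33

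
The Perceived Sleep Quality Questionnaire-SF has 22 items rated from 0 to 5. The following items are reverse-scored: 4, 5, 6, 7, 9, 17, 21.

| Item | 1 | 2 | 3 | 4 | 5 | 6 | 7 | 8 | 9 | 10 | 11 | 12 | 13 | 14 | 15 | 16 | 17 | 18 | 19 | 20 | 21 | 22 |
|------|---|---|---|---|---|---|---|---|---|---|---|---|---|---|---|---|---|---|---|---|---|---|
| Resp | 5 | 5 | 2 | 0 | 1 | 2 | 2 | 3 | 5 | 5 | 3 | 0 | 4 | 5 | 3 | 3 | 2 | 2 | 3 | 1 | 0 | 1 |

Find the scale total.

68

Reversing items 4, 5, 6, 7, 9, 17, and 21 with 5 − raw:
Total = 5 + 5 + 2 + (5−0) + (5−1) + (5−2) + (5−2) + 3 + (5−5) + 5 + 3 + 0 + 4 + 5 + 3 + 3 + (5−2) + 2 + 3 + 1 + (5−0) + 1
      = 5 + 5 + 2 + 5 + 4 + 3 + 3 + 3 + 0 + 5 + 3 + 0 + 4 + 5 + 3 + 3 + 3 + 2 + 3 + 1 + 5 + 1 = 68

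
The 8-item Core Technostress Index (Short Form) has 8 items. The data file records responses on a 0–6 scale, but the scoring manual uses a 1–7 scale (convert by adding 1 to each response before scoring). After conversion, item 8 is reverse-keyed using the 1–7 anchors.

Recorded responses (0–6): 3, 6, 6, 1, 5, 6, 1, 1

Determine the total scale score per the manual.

Convert to 1–7: 4, 7, 7, 2, 6, 7, 2, 2
Reverse-coded (on a 1–7 scale, reversed = 8 − raw):
  item 8: 8 − 2 = 6
Scored: 4, 7, 7, 2, 6, 7, 2, 6
Total = 41

41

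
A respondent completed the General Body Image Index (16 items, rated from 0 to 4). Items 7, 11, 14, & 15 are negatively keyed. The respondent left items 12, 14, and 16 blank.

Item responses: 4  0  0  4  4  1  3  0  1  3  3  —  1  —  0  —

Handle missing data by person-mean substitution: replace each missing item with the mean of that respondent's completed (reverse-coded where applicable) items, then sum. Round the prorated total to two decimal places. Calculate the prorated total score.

Reverse-coded (reversed = (0+4) − raw = 4 − raw):
  item 7: 4 − 3 = 1
  item 11: 4 − 3 = 1
  item 15: 4 − 0 = 4
Completed scored items (13 of 16): 4, 0, 0, 4, 4, 1, 1, 0, 1, 3, 1, 1, 4; sum = 24.
Person mean = 24 / 13 ≈ 1.8462
Prorated total = (24 / 13) × 16 = 29.54 (to 2 dp)

29.54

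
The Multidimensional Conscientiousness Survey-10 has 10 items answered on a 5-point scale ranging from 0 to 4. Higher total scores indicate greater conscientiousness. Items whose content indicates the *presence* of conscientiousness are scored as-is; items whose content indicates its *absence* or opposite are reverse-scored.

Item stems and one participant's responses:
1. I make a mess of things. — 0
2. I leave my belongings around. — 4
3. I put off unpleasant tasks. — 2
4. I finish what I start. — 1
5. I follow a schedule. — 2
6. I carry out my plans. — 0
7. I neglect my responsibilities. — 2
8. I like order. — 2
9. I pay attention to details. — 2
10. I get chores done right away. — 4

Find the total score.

19

Items 1, 2, 3, 7 describe the absence/opposite of conscientiousness → reverse-score.
on a 0–4 scale, reversed = 4 − raw.
  item 1: 4 − 0 = 4
  item 2: 4 − 4 = 0
  item 3: 4 − 2 = 2
  item 4: 1
  item 5: 2
  item 6: 0
  item 7: 4 − 2 = 2
  item 8: 2
  item 9: 2
  item 10: 4
Total = 4 + 0 + 2 + 1 + 2 + 0 + 2 + 2 + 2 + 4 = 19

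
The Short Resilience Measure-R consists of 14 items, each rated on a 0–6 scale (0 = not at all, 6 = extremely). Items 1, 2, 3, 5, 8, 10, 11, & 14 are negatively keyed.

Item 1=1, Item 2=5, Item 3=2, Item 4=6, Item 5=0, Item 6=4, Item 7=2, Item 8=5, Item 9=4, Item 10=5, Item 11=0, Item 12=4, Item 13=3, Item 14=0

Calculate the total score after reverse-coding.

53

Reverse-coded items (reversed = (0+6) − raw = 6 − raw):
  item 1: 6 − 1 = 5
  item 2: 6 − 5 = 1
  item 3: 6 − 2 = 4
  item 5: 6 − 0 = 6
  item 8: 6 − 5 = 1
  item 10: 6 − 5 = 1
  item 11: 6 − 0 = 6
  item 14: 6 − 0 = 6
Scored items: 5, 1, 4, 6, 6, 4, 2, 1, 4, 1, 6, 4, 3, 6
Total = 5 + 1 + 4 + 6 + 6 + 4 + 2 + 1 + 4 + 1 + 6 + 4 + 3 + 6 = 53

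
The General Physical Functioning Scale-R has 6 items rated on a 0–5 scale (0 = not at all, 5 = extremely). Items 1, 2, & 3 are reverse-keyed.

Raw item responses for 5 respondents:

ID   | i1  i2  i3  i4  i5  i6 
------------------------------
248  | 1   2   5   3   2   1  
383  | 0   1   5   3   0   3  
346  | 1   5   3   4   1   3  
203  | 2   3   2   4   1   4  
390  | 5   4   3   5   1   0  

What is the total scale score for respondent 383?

15

Respondent 383 raw: 0, 1, 5, 3, 0, 3.
Reverse-coded (on a 0–5 scale, reversed = 5 − raw):
  item 1: 5 − 0 = 5
  item 2: 5 − 1 = 4
  item 3: 5 − 5 = 0
  item 4: 3
  item 5: 0
  item 6: 3
Sum = 5 + 4 + 0 + 3 + 0 + 3 = 15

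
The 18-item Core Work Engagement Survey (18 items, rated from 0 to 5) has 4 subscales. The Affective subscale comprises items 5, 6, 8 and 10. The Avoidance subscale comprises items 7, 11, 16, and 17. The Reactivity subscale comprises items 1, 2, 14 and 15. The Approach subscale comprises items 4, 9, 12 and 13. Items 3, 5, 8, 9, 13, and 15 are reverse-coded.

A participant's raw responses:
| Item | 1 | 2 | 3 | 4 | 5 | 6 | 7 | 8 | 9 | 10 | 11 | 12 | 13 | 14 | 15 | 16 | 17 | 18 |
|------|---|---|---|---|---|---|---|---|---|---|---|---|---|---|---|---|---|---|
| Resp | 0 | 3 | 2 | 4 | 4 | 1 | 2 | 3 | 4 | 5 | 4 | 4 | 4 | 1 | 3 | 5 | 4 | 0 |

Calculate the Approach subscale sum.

10

Approach items: 4, 9, 12, 13.
Of these, items 9 & 13 are reverse-coded; reversed = (0+5) − raw = 5 − raw.
  item 4: 4
  item 9: 5 − 4 = 1
  item 12: 4
  item 13: 5 − 4 = 1
Sum = 4 + 1 + 4 + 1 = 10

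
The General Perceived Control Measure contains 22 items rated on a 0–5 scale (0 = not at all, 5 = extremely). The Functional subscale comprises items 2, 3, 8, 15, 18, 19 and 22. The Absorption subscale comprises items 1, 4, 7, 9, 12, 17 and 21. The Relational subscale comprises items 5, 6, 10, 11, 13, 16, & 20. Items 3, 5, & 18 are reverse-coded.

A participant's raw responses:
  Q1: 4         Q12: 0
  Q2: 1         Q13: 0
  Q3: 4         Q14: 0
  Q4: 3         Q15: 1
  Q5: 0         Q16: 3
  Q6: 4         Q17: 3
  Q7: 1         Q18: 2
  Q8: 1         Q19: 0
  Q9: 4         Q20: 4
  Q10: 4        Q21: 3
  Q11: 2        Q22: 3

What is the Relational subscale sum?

Relational items: 5, 6, 10, 11, 13, 16, 20.
Of these, item 5 is reverse-coded; on a 0–5 scale, reversed = 5 − raw.
  item 5: 5 − 0 = 5
  item 6: 4
  item 10: 4
  item 11: 2
  item 13: 0
  item 16: 3
  item 20: 4
Sum = 5 + 4 + 4 + 2 + 0 + 3 + 4 = 22

22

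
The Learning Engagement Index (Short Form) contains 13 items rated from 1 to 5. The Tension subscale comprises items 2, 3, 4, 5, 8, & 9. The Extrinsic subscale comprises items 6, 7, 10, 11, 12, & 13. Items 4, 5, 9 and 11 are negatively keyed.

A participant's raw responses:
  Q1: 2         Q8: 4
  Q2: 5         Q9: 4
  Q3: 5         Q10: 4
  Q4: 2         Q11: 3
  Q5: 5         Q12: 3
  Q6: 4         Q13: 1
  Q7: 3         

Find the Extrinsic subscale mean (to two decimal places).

Extrinsic items: 6, 7, 10, 11, 12, 13.
Of these, item 11 is negatively keyed; on a 1–5 scale, reversed = 6 − raw.
  item 6: 4
  item 7: 3
  item 10: 4
  item 11: 6 − 3 = 3
  item 12: 3
  item 13: 1
Sum = 4 + 3 + 4 + 3 + 3 + 1 = 18
Mean = 18 / 6 = 3.00

3.00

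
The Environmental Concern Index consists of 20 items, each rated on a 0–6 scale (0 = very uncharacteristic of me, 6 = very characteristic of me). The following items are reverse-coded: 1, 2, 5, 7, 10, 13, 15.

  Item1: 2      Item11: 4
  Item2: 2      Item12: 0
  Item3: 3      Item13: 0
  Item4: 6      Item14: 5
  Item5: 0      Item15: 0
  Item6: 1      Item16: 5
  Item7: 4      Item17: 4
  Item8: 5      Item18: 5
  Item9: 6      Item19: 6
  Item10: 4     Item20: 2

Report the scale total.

82

Reverse-coded items use 6 − raw:
  item 1: 6 − 2 = 4
  item 2: 6 − 2 = 4
  item 5: 6 − 0 = 6
  item 7: 6 − 4 = 2
  item 10: 6 − 4 = 2
  item 13: 6 − 0 = 6
  item 15: 6 − 0 = 6
Scored responses: 4, 4, 3, 6, 6, 1, 2, 5, 6, 2, 4, 0, 6, 5, 6, 5, 4, 5, 6, 2
Total = 4 + 4 + 3 + 6 + 6 + 1 + 2 + 5 + 6 + 2 + 4 + 0 + 6 + 5 + 6 + 5 + 4 + 5 + 6 + 2 = 82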